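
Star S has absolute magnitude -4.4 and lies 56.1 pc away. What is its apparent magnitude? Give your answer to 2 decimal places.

-0.66

m = M + 5 log₁₀(d/10 pc) = -4.4 + 5 log₁₀(56.1/10)
  = -4.4 + 5 × 0.749 = -4.4 + 3.74 = -0.66.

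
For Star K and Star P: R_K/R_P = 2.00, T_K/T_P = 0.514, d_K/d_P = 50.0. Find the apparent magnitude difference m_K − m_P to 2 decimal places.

9.88

L_K/L_P = (2.00)²(0.514)⁴ = 0.2792.
F_K/F_P = (L_K/L_P)/(d_K/d_P)² = 0.2792/2500 = 1.117×10^-4.
m_K − m_P = −2.5 log₁₀(1.117×10^-4) = 9.88.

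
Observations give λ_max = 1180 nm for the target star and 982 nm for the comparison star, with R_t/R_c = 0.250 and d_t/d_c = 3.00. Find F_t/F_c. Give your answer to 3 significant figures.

0.00333

Wien's law: T_t/T_c = λ_c/λ_t = 982/1180 = 0.8322.
L_t/L_c = (R_t/R_c)²(T_t/T_c)⁴ = (0.250)²(0.8322)⁴ = 0.02998.
F_t/F_c = (L_t/L_c)/(d_t/d_c)² = 0.02998/(3.00)² = 0.003331.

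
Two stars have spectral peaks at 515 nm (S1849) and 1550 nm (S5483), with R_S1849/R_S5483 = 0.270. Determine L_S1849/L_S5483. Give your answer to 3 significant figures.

Wien's law gives T ∝ 1/λ_max, so T_S1849/T_S5483 = λ_S5483/λ_S1849 = 1550/515 = 3.010.
Then L ∝ R²T⁴ gives L_S1849/L_S5483 = (0.270)² × (3.010)⁴ = 0.07290 × 82.05 = 5.982.

5.98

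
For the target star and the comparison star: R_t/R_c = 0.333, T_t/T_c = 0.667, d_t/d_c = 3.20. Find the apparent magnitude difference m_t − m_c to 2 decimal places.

6.67

L_t/L_c = (0.333)²(0.667)⁴ = 0.02195.
F_t/F_c = (L_t/L_c)/(d_t/d_c)² = 0.02195/10.24 = 0.002143.
m_t − m_c = −2.5 log₁₀(0.002143) = 6.67.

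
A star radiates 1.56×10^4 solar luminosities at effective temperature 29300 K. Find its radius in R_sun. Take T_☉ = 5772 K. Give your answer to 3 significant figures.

R/R_☉ = √(L/L_☉) / (T/T_☉)² = √(1.56×10^4) / (5.076)²
       = 124.9 / 25.77 = 4.847.

4.85 R_sun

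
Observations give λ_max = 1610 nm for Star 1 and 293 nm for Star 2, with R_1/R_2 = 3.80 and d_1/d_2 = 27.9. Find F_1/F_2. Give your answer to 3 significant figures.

Wien's law: T_1/T_2 = λ_2/λ_1 = 293/1610 = 0.1820.
L_1/L_2 = (R_1/R_2)²(T_1/T_2)⁴ = (3.80)²(0.1820)⁴ = 0.01584.
F_1/F_2 = (L_1/L_2)/(d_1/d_2)² = 0.01584/(27.9)² = 2.035×10^-5.

2.03×10^-5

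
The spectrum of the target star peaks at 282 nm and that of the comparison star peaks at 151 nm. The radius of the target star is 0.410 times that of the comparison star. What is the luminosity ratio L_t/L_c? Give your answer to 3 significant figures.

0.0138

Wien's law gives T ∝ 1/λ_max, so T_t/T_c = λ_c/λ_t = 151/282 = 0.5355.
Then L ∝ R²T⁴ gives L_t/L_c = (0.410)² × (0.5355)⁴ = 0.1681 × 0.08221 = 0.01382.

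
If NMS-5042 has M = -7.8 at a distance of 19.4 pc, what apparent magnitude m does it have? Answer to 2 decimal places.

m = M + 5 log₁₀(d/10 pc) = -7.8 + 5 log₁₀(19.4/10)
  = -7.8 + 5 × 0.288 = -7.8 + 1.44 = -6.36.

-6.36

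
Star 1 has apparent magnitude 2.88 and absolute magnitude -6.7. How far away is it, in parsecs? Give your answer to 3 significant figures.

m − M = 5 log₁₀(d/10 pc)
2.88 − (-6.7) = 9.58 = 5 log₁₀(d/10)
d = 10 × 10^(9.58/5) = 10 × 10^1.916 = 824.1 pc.

824 pc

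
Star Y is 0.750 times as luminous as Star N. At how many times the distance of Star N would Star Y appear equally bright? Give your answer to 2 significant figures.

0.87

Equal flux requires L_Y/d_Y² = L_N/d_N², so d_Y/d_N = √(L_Y/L_N)
= √(0.750) = 0.8660.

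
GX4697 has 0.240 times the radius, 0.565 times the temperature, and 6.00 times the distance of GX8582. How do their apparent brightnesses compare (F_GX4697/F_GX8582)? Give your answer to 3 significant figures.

L_GX4697/L_GX8582 = (R_GX4697/R_GX8582)²(T_GX4697/T_GX8582)⁴ = (0.240)² × (0.565)⁴ = 0.005870.
F_GX4697/F_GX8582 = (L_GX4697/L_GX8582)/(d_GX4697/d_GX8582)² = 0.005870 / (6.00)² = 1.630×10^-4.

1.63×10^-4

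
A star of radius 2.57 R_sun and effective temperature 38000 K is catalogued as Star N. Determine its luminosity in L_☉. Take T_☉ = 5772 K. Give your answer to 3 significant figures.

L/L_☉ = (R/R_☉)² (T/T_☉)⁴ = (2.57)² × (38000/5772)⁴
       = 6.605 × (6.584)⁴ = 6.605 × 1879 = 1.241×10^4.

1.24×10^4 L_☉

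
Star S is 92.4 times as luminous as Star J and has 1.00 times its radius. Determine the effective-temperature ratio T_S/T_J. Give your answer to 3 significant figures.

L ∝ R²T⁴ gives T ∝ (L/R²)^(1/4), so
T_S/T_J = (92.4 / 1.00²)^(1/4) = (92.40)^(1/4) = 3.100.

3.10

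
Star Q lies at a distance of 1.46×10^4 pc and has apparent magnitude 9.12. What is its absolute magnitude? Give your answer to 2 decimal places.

M = m − 5 log₁₀(d/10 pc) = 9.12 − 5 log₁₀(1.46×10^4/10)
  = 9.12 − 5 × 3.164 = 9.12 − 15.82 = -6.70.

-6.70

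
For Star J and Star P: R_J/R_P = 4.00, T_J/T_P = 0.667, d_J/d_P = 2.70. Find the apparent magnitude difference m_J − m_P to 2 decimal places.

L_J/L_P = (4.00)²(0.667)⁴ = 3.167.
F_J/F_P = (L_J/L_P)/(d_J/d_P)² = 3.167/7.290 = 0.4344.
m_J − m_P = −2.5 log₁₀(0.4344) = 0.91.

0.91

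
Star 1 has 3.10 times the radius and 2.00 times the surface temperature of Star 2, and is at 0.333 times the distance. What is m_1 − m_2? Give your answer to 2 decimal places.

L_1/L_2 = (3.10)²(2.00)⁴ = 153.8.
F_1/F_2 = (L_1/L_2)/(d_1/d_2)² = 153.8/0.1109 = 1387.
m_1 − m_2 = −2.5 log₁₀(1387) = -7.85.

-7.85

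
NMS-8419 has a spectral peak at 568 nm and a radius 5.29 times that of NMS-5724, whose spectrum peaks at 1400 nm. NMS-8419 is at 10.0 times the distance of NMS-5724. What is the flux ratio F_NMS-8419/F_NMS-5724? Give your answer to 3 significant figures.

Wien's law: T_NMS-8419/T_NMS-5724 = λ_NMS-5724/λ_NMS-8419 = 1400/568 = 2.465.
L_NMS-8419/L_NMS-5724 = (R_NMS-8419/R_NMS-5724)²(T_NMS-8419/T_NMS-5724)⁴ = (5.29)²(2.465)⁴ = 1033.
F_NMS-8419/F_NMS-5724 = (L_NMS-8419/L_NMS-5724)/(d_NMS-8419/d_NMS-5724)² = 1033/(10.0)² = 10.33.

10.3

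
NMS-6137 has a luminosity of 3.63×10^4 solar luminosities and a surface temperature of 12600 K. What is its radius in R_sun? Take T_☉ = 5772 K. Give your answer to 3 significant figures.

R/R_☉ = √(L/L_☉) / (T/T_☉)² = √(3.63×10^4) / (2.183)²
       = 190.5 / 4.765 = 39.98.

40.0 R_sun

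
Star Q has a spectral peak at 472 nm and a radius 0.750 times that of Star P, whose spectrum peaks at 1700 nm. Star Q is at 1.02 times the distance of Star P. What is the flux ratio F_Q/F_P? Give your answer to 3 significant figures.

91.0

Wien's law: T_Q/T_P = λ_P/λ_Q = 1700/472 = 3.602.
L_Q/L_P = (R_Q/R_P)²(T_Q/T_P)⁴ = (0.750)²(3.602)⁴ = 94.66.
F_Q/F_P = (L_Q/L_P)/(d_Q/d_P)² = 94.66/(1.02)² = 90.98.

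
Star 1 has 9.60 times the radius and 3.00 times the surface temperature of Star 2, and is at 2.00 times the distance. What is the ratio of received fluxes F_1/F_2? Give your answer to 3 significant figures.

L_1/L_2 = (R_1/R_2)²(T_1/T_2)⁴ = (9.60)² × (3.00)⁴ = 7465.
F_1/F_2 = (L_1/L_2)/(d_1/d_2)² = 7465 / (2.00)² = 1866.

1.87×10^3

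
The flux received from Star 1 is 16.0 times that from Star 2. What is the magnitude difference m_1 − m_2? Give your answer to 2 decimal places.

m_1 − m_2 = −2.5 log₁₀(F_1/F_2) = −2.5 log₁₀(16.0) = −2.5 × (1.204) = -3.010.

-3.01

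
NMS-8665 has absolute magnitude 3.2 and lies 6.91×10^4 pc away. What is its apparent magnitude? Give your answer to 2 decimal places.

22.40

m = M + 5 log₁₀(d/10 pc) = 3.2 + 5 log₁₀(6.91×10^4/10)
  = 3.2 + 5 × 3.839 = 3.2 + 19.20 = 22.40.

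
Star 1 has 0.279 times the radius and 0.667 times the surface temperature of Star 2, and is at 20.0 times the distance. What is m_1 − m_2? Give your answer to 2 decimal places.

11.04

L_1/L_2 = (0.279)²(0.667)⁴ = 0.01541.
F_1/F_2 = (L_1/L_2)/(d_1/d_2)² = 0.01541/400.0 = 3.852×10^-5.
m_1 − m_2 = −2.5 log₁₀(3.852×10^-5) = 11.04.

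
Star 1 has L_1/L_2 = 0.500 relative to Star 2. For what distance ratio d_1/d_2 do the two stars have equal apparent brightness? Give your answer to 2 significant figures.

0.71

Equal flux requires L_1/d_1² = L_2/d_2², so d_1/d_2 = √(L_1/L_2)
= √(0.500) = 0.7071.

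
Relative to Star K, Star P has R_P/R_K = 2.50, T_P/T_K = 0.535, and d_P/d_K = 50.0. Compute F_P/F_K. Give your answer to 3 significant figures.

L_P/L_K = (R_P/R_K)²(T_P/T_K)⁴ = (2.50)² × (0.535)⁴ = 0.5120.
F_P/F_K = (L_P/L_K)/(d_P/d_K)² = 0.5120 / (50.0)² = 2.048×10^-4.

2.05×10^-4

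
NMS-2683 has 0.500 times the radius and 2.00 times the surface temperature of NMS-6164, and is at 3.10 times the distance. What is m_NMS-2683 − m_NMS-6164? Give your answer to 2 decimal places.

L_NMS-2683/L_NMS-6164 = (0.500)²(2.00)⁴ = 4.000.
F_NMS-2683/F_NMS-6164 = (L_NMS-2683/L_NMS-6164)/(d_NMS-2683/d_NMS-6164)² = 4.000/9.610 = 0.4162.
m_NMS-2683 − m_NMS-6164 = −2.5 log₁₀(0.4162) = 0.95.

0.95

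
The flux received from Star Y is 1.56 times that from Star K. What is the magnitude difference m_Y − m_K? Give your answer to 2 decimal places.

m_Y − m_K = −2.5 log₁₀(F_Y/F_K) = −2.5 log₁₀(1.56) = −2.5 × (0.193) = -0.483.

-0.48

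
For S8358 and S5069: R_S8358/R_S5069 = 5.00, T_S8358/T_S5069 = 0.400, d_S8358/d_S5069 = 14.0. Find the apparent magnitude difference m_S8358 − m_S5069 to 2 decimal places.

6.22

L_S8358/L_S5069 = (5.00)²(0.400)⁴ = 0.6400.
F_S8358/F_S5069 = (L_S8358/L_S5069)/(d_S8358/d_S5069)² = 0.6400/196.0 = 0.003265.
m_S8358 − m_S5069 = −2.5 log₁₀(0.003265) = 6.22.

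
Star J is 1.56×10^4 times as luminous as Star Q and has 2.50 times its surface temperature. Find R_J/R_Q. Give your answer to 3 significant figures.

L ∝ R²T⁴ gives R ∝ √L / T², so
R_J/R_Q = √(1.56×10^4) / (2.50)² = 124.9 / 6.250 = 19.98.

20.0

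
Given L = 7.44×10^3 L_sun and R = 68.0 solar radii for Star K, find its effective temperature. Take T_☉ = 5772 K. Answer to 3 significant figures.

6.50×10^3 K

T/T_☉ = (L/L_☉)^(1/4) / (R/R_☉)^(1/2)
T = 5772 × (7.44×10^3)^(1/4) / √(68.0) = 5772 × 9.287 / 8.246 = 6501 K.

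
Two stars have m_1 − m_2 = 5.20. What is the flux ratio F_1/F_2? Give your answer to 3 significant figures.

0.00832

F_1/F_2 = 10^(−(m_1 − m_2)/2.5) = 10^(-5.20/2.5) = 10^-2.080 = 0.008318.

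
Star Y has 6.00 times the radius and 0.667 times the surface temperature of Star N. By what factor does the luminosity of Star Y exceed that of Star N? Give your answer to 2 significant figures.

From the Stefan–Boltzmann law, L ∝ R²T⁴, so
L_Y/L_N = (R_Y/R_N)² (T_Y/T_N)⁴ = (6.00)² × (0.667)⁴ = 36.00 × 0.1979 = 7.125.

7.1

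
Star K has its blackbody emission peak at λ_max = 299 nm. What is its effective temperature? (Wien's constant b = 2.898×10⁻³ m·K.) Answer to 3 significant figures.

9.69×10^3 K

T = b/λ_max = 2.898×10⁻³ / (299×10⁻⁹) = 9692 K.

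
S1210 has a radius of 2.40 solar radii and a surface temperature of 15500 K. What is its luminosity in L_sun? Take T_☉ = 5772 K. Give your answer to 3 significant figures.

L/L_☉ = (R/R_☉)² (T/T_☉)⁴ = (2.40)² × (15500/5772)⁴
       = 5.760 × (2.685)⁴ = 5.760 × 52.00 = 299.5.

300 L_sun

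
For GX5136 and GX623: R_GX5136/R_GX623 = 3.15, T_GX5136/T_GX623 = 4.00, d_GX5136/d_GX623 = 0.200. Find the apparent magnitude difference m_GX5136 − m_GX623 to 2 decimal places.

-12.01

L_GX5136/L_GX623 = (3.15)²(4.00)⁴ = 2540.
F_GX5136/F_GX623 = (L_GX5136/L_GX623)/(d_GX5136/d_GX623)² = 2540/0.04000 = 6.350×10^4.
m_GX5136 − m_GX623 = −2.5 log₁₀(6.350×10^4) = -12.01.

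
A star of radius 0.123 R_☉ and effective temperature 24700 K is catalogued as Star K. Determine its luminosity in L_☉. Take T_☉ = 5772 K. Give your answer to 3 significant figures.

L/L_☉ = (R/R_☉)² (T/T_☉)⁴ = (0.123)² × (24700/5772)⁴
       = 0.01513 × (4.279)⁴ = 0.01513 × 335.3 = 5.073.

5.07 L_☉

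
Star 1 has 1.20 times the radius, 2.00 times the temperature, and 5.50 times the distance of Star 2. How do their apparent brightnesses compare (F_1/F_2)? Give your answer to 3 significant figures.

L_1/L_2 = (R_1/R_2)²(T_1/T_2)⁴ = (1.20)² × (2.00)⁴ = 23.04.
F_1/F_2 = (L_1/L_2)/(d_1/d_2)² = 23.04 / (5.50)² = 0.7617.

0.762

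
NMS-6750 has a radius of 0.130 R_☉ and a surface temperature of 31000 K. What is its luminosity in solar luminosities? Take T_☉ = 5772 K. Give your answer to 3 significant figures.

L/L_☉ = (R/R_☉)² (T/T_☉)⁴ = (0.130)² × (31000/5772)⁴
       = 0.01690 × (5.371)⁴ = 0.01690 × 832.0 = 14.06.

14.1 solar luminosities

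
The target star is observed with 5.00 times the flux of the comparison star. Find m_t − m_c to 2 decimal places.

m_t − m_c = −2.5 log₁₀(F_t/F_c) = −2.5 log₁₀(5.00) = −2.5 × (0.699) = -1.747.

-1.75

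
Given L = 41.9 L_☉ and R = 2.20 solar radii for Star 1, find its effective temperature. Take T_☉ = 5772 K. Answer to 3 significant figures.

9.90×10^3 K

T/T_☉ = (L/L_☉)^(1/4) / (R/R_☉)^(1/2)
T = 5772 × (41.9)^(1/4) / √(2.20) = 5772 × 2.544 / 1.483 = 9901 K.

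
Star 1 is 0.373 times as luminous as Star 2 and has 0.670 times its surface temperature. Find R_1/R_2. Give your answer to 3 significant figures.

L ∝ R²T⁴ gives R ∝ √L / T², so
R_1/R_2 = √(0.373) / (0.670)² = 0.6107 / 0.4489 = 1.361.

1.36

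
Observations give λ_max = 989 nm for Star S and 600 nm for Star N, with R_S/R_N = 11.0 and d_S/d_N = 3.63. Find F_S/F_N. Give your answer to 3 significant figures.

Wien's law: T_S/T_N = λ_N/λ_S = 600/989 = 0.6067.
L_S/L_N = (R_S/R_N)²(T_S/T_N)⁴ = (11.0)²(0.6067)⁴ = 16.39.
F_S/F_N = (L_S/L_N)/(d_S/d_N)² = 16.39/(3.63)² = 1.244.

1.24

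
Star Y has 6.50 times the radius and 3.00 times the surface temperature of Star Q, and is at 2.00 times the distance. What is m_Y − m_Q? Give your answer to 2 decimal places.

-7.33

L_Y/L_Q = (6.50)²(3.00)⁴ = 3422.
F_Y/F_Q = (L_Y/L_Q)/(d_Y/d_Q)² = 3422/4.000 = 855.6.
m_Y − m_Q = −2.5 log₁₀(855.6) = -7.33.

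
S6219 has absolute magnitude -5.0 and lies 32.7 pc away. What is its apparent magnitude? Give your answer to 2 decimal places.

-2.43

m = M + 5 log₁₀(d/10 pc) = -5.0 + 5 log₁₀(32.7/10)
  = -5.0 + 5 × 0.515 = -5.0 + 2.57 = -2.43.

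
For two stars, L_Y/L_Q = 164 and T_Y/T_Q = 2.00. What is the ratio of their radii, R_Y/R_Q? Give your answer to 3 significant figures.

3.20

L ∝ R²T⁴ gives R ∝ √L / T², so
R_Y/R_Q = √(164) / (2.00)² = 12.81 / 4.000 = 3.202.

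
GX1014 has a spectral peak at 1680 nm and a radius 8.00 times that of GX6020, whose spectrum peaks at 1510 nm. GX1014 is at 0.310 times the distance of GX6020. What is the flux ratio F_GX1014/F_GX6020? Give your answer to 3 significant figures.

435

Wien's law: T_GX1014/T_GX6020 = λ_GX6020/λ_GX1014 = 1510/1680 = 0.8988.
L_GX1014/L_GX6020 = (R_GX1014/R_GX6020)²(T_GX1014/T_GX6020)⁴ = (8.00)²(0.8988)⁴ = 41.77.
F_GX1014/F_GX6020 = (L_GX1014/L_GX6020)/(d_GX1014/d_GX6020)² = 41.77/(0.310)² = 434.6.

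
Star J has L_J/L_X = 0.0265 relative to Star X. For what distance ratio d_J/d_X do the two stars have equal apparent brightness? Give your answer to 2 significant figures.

0.16

Equal flux requires L_J/d_J² = L_X/d_X², so d_J/d_X = √(L_J/L_X)
= √(0.0265) = 0.1628.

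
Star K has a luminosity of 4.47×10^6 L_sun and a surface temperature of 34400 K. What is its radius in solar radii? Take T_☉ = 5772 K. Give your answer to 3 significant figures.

R/R_☉ = √(L/L_☉) / (T/T_☉)² = √(4.47×10^6) / (5.960)²
       = 2114 / 35.52 = 59.52.

59.5 solar radii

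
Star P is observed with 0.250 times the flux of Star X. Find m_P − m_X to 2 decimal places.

m_P − m_X = −2.5 log₁₀(F_P/F_X) = −2.5 log₁₀(0.250) = −2.5 × (-0.602) = 1.505.

1.51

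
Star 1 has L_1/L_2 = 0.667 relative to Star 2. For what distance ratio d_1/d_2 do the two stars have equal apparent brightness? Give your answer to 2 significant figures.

0.82

Equal flux requires L_1/d_1² = L_2/d_2², so d_1/d_2 = √(L_1/L_2)
= √(0.667) = 0.8167.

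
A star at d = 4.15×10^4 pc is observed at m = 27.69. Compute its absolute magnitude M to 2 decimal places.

9.60

M = m − 5 log₁₀(d/10 pc) = 27.69 − 5 log₁₀(4.15×10^4/10)
  = 27.69 − 5 × 3.618 = 27.69 − 18.09 = 9.60.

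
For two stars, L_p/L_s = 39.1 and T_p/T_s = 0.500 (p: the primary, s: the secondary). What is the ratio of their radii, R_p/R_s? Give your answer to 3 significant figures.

L ∝ R²T⁴ gives R ∝ √L / T², so
R_p/R_s = √(39.1) / (0.500)² = 6.253 / 0.2500 = 25.01.

25.0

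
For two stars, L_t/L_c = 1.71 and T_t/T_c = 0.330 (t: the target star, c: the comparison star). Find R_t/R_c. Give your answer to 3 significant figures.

L ∝ R²T⁴ gives R ∝ √L / T², so
R_t/R_c = √(1.71) / (0.330)² = 1.308 / 0.1089 = 12.01.

12.0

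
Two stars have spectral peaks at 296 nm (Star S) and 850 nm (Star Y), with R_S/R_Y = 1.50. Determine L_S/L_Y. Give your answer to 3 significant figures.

Wien's law gives T ∝ 1/λ_max, so T_S/T_Y = λ_Y/λ_S = 850/296 = 2.872.
Then L ∝ R²T⁴ gives L_S/L_Y = (1.50)² × (2.872)⁴ = 2.250 × 68.00 = 153.0.

153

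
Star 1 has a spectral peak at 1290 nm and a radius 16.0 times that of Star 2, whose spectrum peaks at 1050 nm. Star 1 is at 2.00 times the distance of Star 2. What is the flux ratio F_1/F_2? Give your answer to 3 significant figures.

28.1

Wien's law: T_1/T_2 = λ_2/λ_1 = 1050/1290 = 0.8140.
L_1/L_2 = (R_1/R_2)²(T_1/T_2)⁴ = (16.0)²(0.8140)⁴ = 112.4.
F_1/F_2 = (L_1/L_2)/(d_1/d_2)² = 112.4/(2.00)² = 28.09.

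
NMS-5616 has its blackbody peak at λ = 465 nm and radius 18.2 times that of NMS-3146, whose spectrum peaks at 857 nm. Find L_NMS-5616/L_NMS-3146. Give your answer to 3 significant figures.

Wien's law gives T ∝ 1/λ_max, so T_NMS-5616/T_NMS-3146 = λ_NMS-3146/λ_NMS-5616 = 857/465 = 1.843.
Then L ∝ R²T⁴ gives L_NMS-5616/L_NMS-3146 = (18.2)² × (1.843)⁴ = 331.2 × 11.54 = 3822.

3.82×10^3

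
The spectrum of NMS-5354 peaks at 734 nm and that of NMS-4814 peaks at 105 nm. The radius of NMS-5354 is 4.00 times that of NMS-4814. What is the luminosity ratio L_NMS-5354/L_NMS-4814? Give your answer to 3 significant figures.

Wien's law gives T ∝ 1/λ_max, so T_NMS-5354/T_NMS-4814 = λ_NMS-4814/λ_NMS-5354 = 105/734 = 0.1431.
Then L ∝ R²T⁴ gives L_NMS-5354/L_NMS-4814 = (4.00)² × (0.1431)⁴ = 16.00 × 4.188×10^-4 = 0.006700.

0.00670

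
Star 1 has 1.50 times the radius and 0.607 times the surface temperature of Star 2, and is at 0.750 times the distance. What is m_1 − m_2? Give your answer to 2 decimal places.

L_1/L_2 = (1.50)²(0.607)⁴ = 0.3054.
F_1/F_2 = (L_1/L_2)/(d_1/d_2)² = 0.3054/0.5625 = 0.5430.
m_1 − m_2 = −2.5 log₁₀(0.5430) = 0.66.

0.66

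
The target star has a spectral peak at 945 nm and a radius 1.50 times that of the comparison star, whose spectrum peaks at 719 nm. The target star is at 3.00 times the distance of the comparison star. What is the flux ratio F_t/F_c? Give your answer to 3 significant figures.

0.0838

Wien's law: T_t/T_c = λ_c/λ_t = 719/945 = 0.7608.
L_t/L_c = (R_t/R_c)²(T_t/T_c)⁴ = (1.50)²(0.7608)⁴ = 0.7540.
F_t/F_c = (L_t/L_c)/(d_t/d_c)² = 0.7540/(3.00)² = 0.08378.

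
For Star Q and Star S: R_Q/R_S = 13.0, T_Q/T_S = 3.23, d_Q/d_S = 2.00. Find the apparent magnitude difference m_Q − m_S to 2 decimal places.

-9.16

L_Q/L_S = (13.0)²(3.23)⁴ = 1.839×10^4.
F_Q/F_S = (L_Q/L_S)/(d_Q/d_S)² = 1.839×10^4/4.000 = 4599.
m_Q − m_S = −2.5 log₁₀(4599) = -9.16.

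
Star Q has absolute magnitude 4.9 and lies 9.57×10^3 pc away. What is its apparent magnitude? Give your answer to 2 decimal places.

m = M + 5 log₁₀(d/10 pc) = 4.9 + 5 log₁₀(9.57×10^3/10)
  = 4.9 + 5 × 2.981 = 4.9 + 14.90 = 19.80.

19.80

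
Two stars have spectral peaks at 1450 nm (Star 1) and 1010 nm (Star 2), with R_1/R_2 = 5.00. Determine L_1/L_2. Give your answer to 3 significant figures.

Wien's law gives T ∝ 1/λ_max, so T_1/T_2 = λ_2/λ_1 = 1010/1450 = 0.6966.
Then L ∝ R²T⁴ gives L_1/L_2 = (5.00)² × (0.6966)⁴ = 25.00 × 0.2354 = 5.885.

5.89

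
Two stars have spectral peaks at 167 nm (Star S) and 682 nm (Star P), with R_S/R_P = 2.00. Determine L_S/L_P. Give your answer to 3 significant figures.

1.11×10^3

Wien's law gives T ∝ 1/λ_max, so T_S/T_P = λ_P/λ_S = 682/167 = 4.084.
Then L ∝ R²T⁴ gives L_S/L_P = (2.00)² × (4.084)⁴ = 4.000 × 278.1 = 1113.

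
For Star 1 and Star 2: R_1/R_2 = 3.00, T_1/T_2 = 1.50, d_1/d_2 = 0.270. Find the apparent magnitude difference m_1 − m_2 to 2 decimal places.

-6.99

L_1/L_2 = (3.00)²(1.50)⁴ = 45.56.
F_1/F_2 = (L_1/L_2)/(d_1/d_2)² = 45.56/0.07290 = 625.0.
m_1 − m_2 = −2.5 log₁₀(625.0) = -6.99.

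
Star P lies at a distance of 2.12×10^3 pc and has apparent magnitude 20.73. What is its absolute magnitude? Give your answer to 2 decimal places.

9.10

M = m − 5 log₁₀(d/10 pc) = 20.73 − 5 log₁₀(2.12×10^3/10)
  = 20.73 − 5 × 2.326 = 20.73 − 11.63 = 9.10.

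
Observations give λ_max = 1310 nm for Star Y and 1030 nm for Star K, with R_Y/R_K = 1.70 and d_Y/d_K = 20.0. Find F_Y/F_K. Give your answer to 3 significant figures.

Wien's law: T_Y/T_K = λ_K/λ_Y = 1030/1310 = 0.7863.
L_Y/L_K = (R_Y/R_K)²(T_Y/T_K)⁴ = (1.70)²(0.7863)⁴ = 1.104.
F_Y/F_K = (L_Y/L_K)/(d_Y/d_K)² = 1.104/(20.0)² = 0.002761.

0.00276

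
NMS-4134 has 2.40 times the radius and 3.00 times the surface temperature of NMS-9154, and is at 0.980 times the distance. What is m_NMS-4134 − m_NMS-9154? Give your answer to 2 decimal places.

L_NMS-4134/L_NMS-9154 = (2.40)²(3.00)⁴ = 466.6.
F_NMS-4134/F_NMS-9154 = (L_NMS-4134/L_NMS-9154)/(d_NMS-4134/d_NMS-9154)² = 466.6/0.9604 = 485.8.
m_NMS-4134 − m_NMS-9154 = −2.5 log₁₀(485.8) = -6.72.

-6.72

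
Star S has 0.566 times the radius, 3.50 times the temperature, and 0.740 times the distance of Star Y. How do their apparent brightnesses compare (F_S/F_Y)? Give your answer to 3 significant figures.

L_S/L_Y = (R_S/R_Y)²(T_S/T_Y)⁴ = (0.566)² × (3.50)⁴ = 48.07.
F_S/F_Y = (L_S/L_Y)/(d_S/d_Y)² = 48.07 / (0.740)² = 87.79.

87.8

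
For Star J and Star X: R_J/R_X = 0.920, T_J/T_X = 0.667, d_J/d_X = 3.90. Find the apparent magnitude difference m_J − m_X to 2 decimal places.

4.90

L_J/L_X = (0.920)²(0.667)⁴ = 0.1675.
F_J/F_X = (L_J/L_X)/(d_J/d_X)² = 0.1675/15.21 = 0.01101.
m_J − m_X = −2.5 log₁₀(0.01101) = 4.90.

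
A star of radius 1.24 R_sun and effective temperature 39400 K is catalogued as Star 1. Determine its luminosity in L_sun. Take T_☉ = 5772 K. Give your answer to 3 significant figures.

3.34×10^3 L_sun

L/L_☉ = (R/R_☉)² (T/T_☉)⁴ = (1.24)² × (39400/5772)⁴
       = 1.538 × (6.826)⁴ = 1.538 × 2171 = 3338.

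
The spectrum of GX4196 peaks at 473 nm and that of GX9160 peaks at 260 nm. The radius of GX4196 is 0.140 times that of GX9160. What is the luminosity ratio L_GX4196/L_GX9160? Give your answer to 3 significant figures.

Wien's law gives T ∝ 1/λ_max, so T_GX4196/T_GX9160 = λ_GX9160/λ_GX4196 = 260/473 = 0.5497.
Then L ∝ R²T⁴ gives L_GX4196/L_GX9160 = (0.140)² × (0.5497)⁴ = 0.01960 × 0.09130 = 0.001789.

0.00179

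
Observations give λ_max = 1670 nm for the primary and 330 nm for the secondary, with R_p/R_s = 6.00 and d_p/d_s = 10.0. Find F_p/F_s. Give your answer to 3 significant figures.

5.49×10^-4

Wien's law: T_p/T_s = λ_s/λ_p = 330/1670 = 0.1976.
L_p/L_s = (R_p/R_s)²(T_p/T_s)⁴ = (6.00)²(0.1976)⁴ = 0.05489.
F_p/F_s = (L_p/L_s)/(d_p/d_s)² = 0.05489/(10.0)² = 5.489×10^-4.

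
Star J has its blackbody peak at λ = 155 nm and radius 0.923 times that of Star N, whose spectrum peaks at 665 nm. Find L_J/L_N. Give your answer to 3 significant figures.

289

Wien's law gives T ∝ 1/λ_max, so T_J/T_N = λ_N/λ_J = 665/155 = 4.290.
Then L ∝ R²T⁴ gives L_J/L_N = (0.923)² × (4.290)⁴ = 0.8519 × 338.8 = 288.6.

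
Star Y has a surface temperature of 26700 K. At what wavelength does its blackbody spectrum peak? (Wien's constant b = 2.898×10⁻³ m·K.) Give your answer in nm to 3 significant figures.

λ_max = b/T = 2.898×10⁻³ / 26700 = 1.09×10^-7 m = 108.5 nm.

109 nm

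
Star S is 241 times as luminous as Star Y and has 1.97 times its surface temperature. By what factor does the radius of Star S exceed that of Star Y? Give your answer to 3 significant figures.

L ∝ R²T⁴ gives R ∝ √L / T², so
R_S/R_Y = √(241) / (1.97)² = 15.52 / 3.881 = 4.000.

4.00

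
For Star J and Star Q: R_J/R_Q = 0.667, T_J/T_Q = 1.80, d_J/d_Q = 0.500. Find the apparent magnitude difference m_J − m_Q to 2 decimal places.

-3.18

L_J/L_Q = (0.667)²(1.80)⁴ = 4.670.
F_J/F_Q = (L_J/L_Q)/(d_J/d_Q)² = 4.670/0.2500 = 18.68.
m_J − m_Q = −2.5 log₁₀(18.68) = -3.18.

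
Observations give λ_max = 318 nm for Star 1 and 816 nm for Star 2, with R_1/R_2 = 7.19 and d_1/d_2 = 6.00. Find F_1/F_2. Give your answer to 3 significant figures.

Wien's law: T_1/T_2 = λ_2/λ_1 = 816/318 = 2.566.
L_1/L_2 = (R_1/R_2)²(T_1/T_2)⁴ = (7.19)²(2.566)⁴ = 2241.
F_1/F_2 = (L_1/L_2)/(d_1/d_2)² = 2241/(6.00)² = 62.26.

62.3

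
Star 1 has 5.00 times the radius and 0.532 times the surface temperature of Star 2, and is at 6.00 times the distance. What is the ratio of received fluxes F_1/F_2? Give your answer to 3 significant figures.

L_1/L_2 = (R_1/R_2)²(T_1/T_2)⁴ = (5.00)² × (0.532)⁴ = 2.003.
F_1/F_2 = (L_1/L_2)/(d_1/d_2)² = 2.003 / (6.00)² = 0.05563.

0.0556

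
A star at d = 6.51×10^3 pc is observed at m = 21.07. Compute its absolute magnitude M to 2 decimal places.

M = m − 5 log₁₀(d/10 pc) = 21.07 − 5 log₁₀(6.51×10^3/10)
  = 21.07 − 5 × 2.814 = 21.07 − 14.07 = 7.00.

7.00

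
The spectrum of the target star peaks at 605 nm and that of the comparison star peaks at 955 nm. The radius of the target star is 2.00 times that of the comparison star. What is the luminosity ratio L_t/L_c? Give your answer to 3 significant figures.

Wien's law gives T ∝ 1/λ_max, so T_t/T_c = λ_c/λ_t = 955/605 = 1.579.
Then L ∝ R²T⁴ gives L_t/L_c = (2.00)² × (1.579)⁴ = 4.000 × 6.209 = 24.83.

24.8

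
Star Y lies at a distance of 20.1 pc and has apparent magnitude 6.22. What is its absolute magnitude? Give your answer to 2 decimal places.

M = m − 5 log₁₀(d/10 pc) = 6.22 − 5 log₁₀(20.1/10)
  = 6.22 − 5 × 0.303 = 6.22 − 1.52 = 4.70.

4.70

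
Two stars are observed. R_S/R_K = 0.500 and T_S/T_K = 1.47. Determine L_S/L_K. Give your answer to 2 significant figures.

1.2

From the Stefan–Boltzmann law, L ∝ R²T⁴, so
L_S/L_K = (R_S/R_K)² (T_S/T_K)⁴ = (0.500)² × (1.47)⁴ = 0.2500 × 4.669 = 1.167.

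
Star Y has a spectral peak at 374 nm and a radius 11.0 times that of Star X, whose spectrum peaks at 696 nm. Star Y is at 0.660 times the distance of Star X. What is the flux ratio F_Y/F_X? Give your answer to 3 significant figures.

3.33×10^3

Wien's law: T_Y/T_X = λ_X/λ_Y = 696/374 = 1.861.
L_Y/L_X = (R_Y/R_X)²(T_Y/T_X)⁴ = (11.0)²(1.861)⁴ = 1451.
F_Y/F_X = (L_Y/L_X)/(d_Y/d_X)² = 1451/(0.660)² = 3332.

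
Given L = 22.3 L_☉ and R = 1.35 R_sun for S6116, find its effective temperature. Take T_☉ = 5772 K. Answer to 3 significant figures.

T/T_☉ = (L/L_☉)^(1/4) / (R/R_☉)^(1/2)
T = 5772 × (22.3)^(1/4) / √(1.35) = 5772 × 2.173 / 1.162 = 1.080×10^4 K.

1.08×10^4 K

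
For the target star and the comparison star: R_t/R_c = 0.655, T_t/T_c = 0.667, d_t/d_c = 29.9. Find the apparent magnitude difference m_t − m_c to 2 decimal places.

L_t/L_c = (0.655)²(0.667)⁴ = 0.08492.
F_t/F_c = (L_t/L_c)/(d_t/d_c)² = 0.08492/894.0 = 9.498×10^-5.
m_t − m_c = −2.5 log₁₀(9.498×10^-5) = 10.06.

10.06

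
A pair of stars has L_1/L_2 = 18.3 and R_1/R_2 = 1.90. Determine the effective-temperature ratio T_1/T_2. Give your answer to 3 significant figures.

L ∝ R²T⁴ gives T ∝ (L/R²)^(1/4), so
T_1/T_2 = (18.3 / 1.90²)^(1/4) = (5.069)^(1/4) = 1.500.

1.50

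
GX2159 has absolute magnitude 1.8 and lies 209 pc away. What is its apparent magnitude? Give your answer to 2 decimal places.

m = M + 5 log₁₀(d/10 pc) = 1.8 + 5 log₁₀(209/10)
  = 1.8 + 5 × 1.320 = 1.8 + 6.60 = 8.40.

8.40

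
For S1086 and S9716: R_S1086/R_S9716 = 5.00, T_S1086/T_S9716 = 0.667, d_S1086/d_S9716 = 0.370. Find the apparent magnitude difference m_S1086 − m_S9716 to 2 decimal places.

L_S1086/L_S9716 = (5.00)²(0.667)⁴ = 4.948.
F_S1086/F_S9716 = (L_S1086/L_S9716)/(d_S1086/d_S9716)² = 4.948/0.1369 = 36.14.
m_S1086 − m_S9716 = −2.5 log₁₀(36.14) = -3.90.

-3.90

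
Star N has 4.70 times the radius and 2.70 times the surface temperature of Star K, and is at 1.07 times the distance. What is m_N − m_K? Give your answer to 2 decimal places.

-7.53

L_N/L_K = (4.70)²(2.70)⁴ = 1174.
F_N/F_K = (L_N/L_K)/(d_N/d_K)² = 1174/1.145 = 1025.
m_N − m_K = −2.5 log₁₀(1025) = -7.53.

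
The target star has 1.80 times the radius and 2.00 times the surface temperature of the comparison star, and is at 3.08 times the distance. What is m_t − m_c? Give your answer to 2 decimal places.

L_t/L_c = (1.80)²(2.00)⁴ = 51.84.
F_t/F_c = (L_t/L_c)/(d_t/d_c)² = 51.84/9.486 = 5.465.
m_t − m_c = −2.5 log₁₀(5.465) = -1.84.

-1.84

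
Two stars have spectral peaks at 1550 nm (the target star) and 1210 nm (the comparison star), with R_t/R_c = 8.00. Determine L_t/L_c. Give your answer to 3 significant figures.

23.8

Wien's law gives T ∝ 1/λ_max, so T_t/T_c = λ_c/λ_t = 1210/1550 = 0.7806.
Then L ∝ R²T⁴ gives L_t/L_c = (8.00)² × (0.7806)⁴ = 64.00 × 0.3714 = 23.77.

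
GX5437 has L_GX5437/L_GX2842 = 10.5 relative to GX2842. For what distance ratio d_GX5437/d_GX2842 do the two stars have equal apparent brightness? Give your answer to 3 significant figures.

Equal flux requires L_GX5437/d_GX5437² = L_GX2842/d_GX2842², so d_GX5437/d_GX2842 = √(L_GX5437/L_GX2842)
= √(10.5) = 3.240.

3.24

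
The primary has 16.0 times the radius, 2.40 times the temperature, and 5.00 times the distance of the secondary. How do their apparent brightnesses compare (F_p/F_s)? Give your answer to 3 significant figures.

340

L_p/L_s = (R_p/R_s)²(T_p/T_s)⁴ = (16.0)² × (2.40)⁴ = 8493.
F_p/F_s = (L_p/L_s)/(d_p/d_s)² = 8493 / (5.00)² = 339.7.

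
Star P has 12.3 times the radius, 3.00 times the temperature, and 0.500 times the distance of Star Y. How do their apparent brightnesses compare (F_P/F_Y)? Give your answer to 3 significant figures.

L_P/L_Y = (R_P/R_Y)²(T_P/T_Y)⁴ = (12.3)² × (3.00)⁴ = 1.225×10^4.
F_P/F_Y = (L_P/L_Y)/(d_P/d_Y)² = 1.225×10^4 / (0.500)² = 4.902×10^4.

4.90×10^4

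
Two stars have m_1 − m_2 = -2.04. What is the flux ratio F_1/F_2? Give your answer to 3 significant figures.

F_1/F_2 = 10^(−(m_1 − m_2)/2.5) = 10^(2.04/2.5) = 10^0.816 = 6.546.

6.55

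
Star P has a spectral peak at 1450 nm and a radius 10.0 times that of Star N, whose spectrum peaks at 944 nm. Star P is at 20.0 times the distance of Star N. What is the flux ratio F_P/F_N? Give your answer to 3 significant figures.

0.0449

Wien's law: T_P/T_N = λ_N/λ_P = 944/1450 = 0.6510.
L_P/L_N = (R_P/R_N)²(T_P/T_N)⁴ = (10.0)²(0.6510)⁴ = 17.96.
F_P/F_N = (L_P/L_N)/(d_P/d_N)² = 17.96/(20.0)² = 0.04491.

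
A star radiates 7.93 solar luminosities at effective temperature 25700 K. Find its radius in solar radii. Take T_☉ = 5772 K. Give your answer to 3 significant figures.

0.142 solar radii

R/R_☉ = √(L/L_☉) / (T/T_☉)² = √(7.93) / (4.453)²
       = 2.816 / 19.83 = 0.1420.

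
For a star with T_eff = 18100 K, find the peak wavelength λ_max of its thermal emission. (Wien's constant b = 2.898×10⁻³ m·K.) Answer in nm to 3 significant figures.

λ_max = b/T = 2.898×10⁻³ / 18100 = 1.60×10^-7 m = 160.1 nm.

160 nm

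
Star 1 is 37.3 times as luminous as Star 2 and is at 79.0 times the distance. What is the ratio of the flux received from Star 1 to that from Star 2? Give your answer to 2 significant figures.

0.0060

F = L/(4πd²), so F_1/F_2 = (L_1/L_2) / (d_1/d_2)²
= 37.3 / (79.0)² = 37.3 / 6241 = 0.005977.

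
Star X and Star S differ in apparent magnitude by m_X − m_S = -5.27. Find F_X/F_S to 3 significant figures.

128

F_X/F_S = 10^(−(m_X − m_S)/2.5) = 10^(5.27/2.5) = 10^2.108 = 128.2.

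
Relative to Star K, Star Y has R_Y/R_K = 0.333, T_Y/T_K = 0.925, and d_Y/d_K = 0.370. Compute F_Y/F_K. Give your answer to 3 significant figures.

0.593

L_Y/L_K = (R_Y/R_K)²(T_Y/T_K)⁴ = (0.333)² × (0.925)⁴ = 0.08118.
F_Y/F_K = (L_Y/L_K)/(d_Y/d_K)² = 0.08118 / (0.370)² = 0.5930.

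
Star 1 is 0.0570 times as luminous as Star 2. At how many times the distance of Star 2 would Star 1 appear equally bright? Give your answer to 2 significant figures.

0.24

Equal flux requires L_1/d_1² = L_2/d_2², so d_1/d_2 = √(L_1/L_2)
= √(0.0570) = 0.2387.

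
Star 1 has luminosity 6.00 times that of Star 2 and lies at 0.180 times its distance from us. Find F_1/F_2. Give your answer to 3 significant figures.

185

F = L/(4πd²), so F_1/F_2 = (L_1/L_2) / (d_1/d_2)²
= 6.00 / (0.180)² = 6.00 / 0.03240 = 185.2.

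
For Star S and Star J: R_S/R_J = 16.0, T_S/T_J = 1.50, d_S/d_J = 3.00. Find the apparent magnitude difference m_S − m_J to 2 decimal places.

-5.40

L_S/L_J = (16.0)²(1.50)⁴ = 1296.
F_S/F_J = (L_S/L_J)/(d_S/d_J)² = 1296/9.000 = 144.0.
m_S − m_J = −2.5 log₁₀(144.0) = -5.40.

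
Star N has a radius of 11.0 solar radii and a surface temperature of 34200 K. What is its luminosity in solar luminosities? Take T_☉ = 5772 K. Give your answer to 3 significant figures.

1.49×10^5 solar luminosities

L/L_☉ = (R/R_☉)² (T/T_☉)⁴ = (11.0)² × (34200/5772)⁴
       = 121.0 × (5.925)⁴ = 121.0 × 1233 = 1.491×10^5.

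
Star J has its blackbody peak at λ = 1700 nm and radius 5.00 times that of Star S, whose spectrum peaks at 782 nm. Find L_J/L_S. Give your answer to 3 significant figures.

Wien's law gives T ∝ 1/λ_max, so T_J/T_S = λ_S/λ_J = 782/1700 = 0.4600.
Then L ∝ R²T⁴ gives L_J/L_S = (5.00)² × (0.4600)⁴ = 25.00 × 0.04477 = 1.119.

1.12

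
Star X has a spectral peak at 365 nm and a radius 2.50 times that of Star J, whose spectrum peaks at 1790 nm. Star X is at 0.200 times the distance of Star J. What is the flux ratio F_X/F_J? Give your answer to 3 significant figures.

Wien's law: T_X/T_J = λ_J/λ_X = 1790/365 = 4.904.
L_X/L_J = (R_X/R_J)²(T_X/T_J)⁴ = (2.50)²(4.904)⁴ = 3615.
F_X/F_J = (L_X/L_J)/(d_X/d_J)² = 3615/(0.200)² = 9.038×10^4.

9.04×10^4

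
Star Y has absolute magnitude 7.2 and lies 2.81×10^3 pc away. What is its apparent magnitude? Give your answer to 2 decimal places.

19.44

m = M + 5 log₁₀(d/10 pc) = 7.2 + 5 log₁₀(2.81×10^3/10)
  = 7.2 + 5 × 2.449 = 7.2 + 12.24 = 19.44.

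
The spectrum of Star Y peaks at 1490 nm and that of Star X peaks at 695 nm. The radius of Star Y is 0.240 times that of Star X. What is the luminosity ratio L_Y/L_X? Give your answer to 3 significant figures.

0.00273

Wien's law gives T ∝ 1/λ_max, so T_Y/T_X = λ_X/λ_Y = 695/1490 = 0.4664.
Then L ∝ R²T⁴ gives L_Y/L_X = (0.240)² × (0.4664)⁴ = 0.05760 × 0.04734 = 0.002727.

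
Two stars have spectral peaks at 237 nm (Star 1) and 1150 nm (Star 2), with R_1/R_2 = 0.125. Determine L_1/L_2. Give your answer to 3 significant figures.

8.66

Wien's law gives T ∝ 1/λ_max, so T_1/T_2 = λ_2/λ_1 = 1150/237 = 4.852.
Then L ∝ R²T⁴ gives L_1/L_2 = (0.125)² × (4.852)⁴ = 0.01562 × 554.4 = 8.662.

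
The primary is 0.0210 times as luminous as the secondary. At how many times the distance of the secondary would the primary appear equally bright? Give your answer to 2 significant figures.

0.14

Equal flux requires L_p/d_p² = L_s/d_s², so d_p/d_s = √(L_p/L_s)
= √(0.0210) = 0.1449.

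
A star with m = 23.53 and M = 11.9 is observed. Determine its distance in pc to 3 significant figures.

2.12×10^3 pc

m − M = 5 log₁₀(d/10 pc)
23.53 − (11.9) = 11.63 = 5 log₁₀(d/10)
d = 10 × 10^(11.63/5) = 10 × 10^2.326 = 2118 pc.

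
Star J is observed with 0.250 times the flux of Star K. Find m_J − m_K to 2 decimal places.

1.51

m_J − m_K = −2.5 log₁₀(F_J/F_K) = −2.5 log₁₀(0.250) = −2.5 × (-0.602) = 1.505.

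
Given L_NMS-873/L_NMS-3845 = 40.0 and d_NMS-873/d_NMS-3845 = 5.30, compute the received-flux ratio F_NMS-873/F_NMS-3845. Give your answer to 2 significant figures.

F = L/(4πd²), so F_NMS-873/F_NMS-3845 = (L_NMS-873/L_NMS-3845) / (d_NMS-873/d_NMS-3845)²
= 40.0 / (5.30)² = 40.0 / 28.09 = 1.424.

1.4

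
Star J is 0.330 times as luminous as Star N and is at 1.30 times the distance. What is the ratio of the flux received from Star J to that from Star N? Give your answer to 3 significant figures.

0.195

F = L/(4πd²), so F_J/F_N = (L_J/L_N) / (d_J/d_N)²
= 0.330 / (1.30)² = 0.330 / 1.690 = 0.1953.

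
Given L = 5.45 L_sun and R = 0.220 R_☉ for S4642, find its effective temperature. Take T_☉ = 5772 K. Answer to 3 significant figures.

1.88×10^4 K

T/T_☉ = (L/L_☉)^(1/4) / (R/R_☉)^(1/2)
T = 5772 × (5.45)^(1/4) / √(0.220) = 5772 × 1.528 / 0.4690 = 1.880×10^4 K.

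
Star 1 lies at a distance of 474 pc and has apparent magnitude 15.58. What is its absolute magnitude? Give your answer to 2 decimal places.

M = m − 5 log₁₀(d/10 pc) = 15.58 − 5 log₁₀(474/10)
  = 15.58 − 5 × 1.676 = 15.58 − 8.38 = 7.20.

7.20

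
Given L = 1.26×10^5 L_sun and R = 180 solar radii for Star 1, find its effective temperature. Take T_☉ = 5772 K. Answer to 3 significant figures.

8.11×10^3 K

T/T_☉ = (L/L_☉)^(1/4) / (R/R_☉)^(1/2)
T = 5772 × (1.26×10^5)^(1/4) / √(180) = 5772 × 18.84 / 13.42 = 8106 K.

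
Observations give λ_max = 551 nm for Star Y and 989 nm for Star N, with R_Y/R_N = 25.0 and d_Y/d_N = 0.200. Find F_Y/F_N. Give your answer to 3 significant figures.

1.62×10^5

Wien's law: T_Y/T_N = λ_N/λ_Y = 989/551 = 1.795.
L_Y/L_N = (R_Y/R_N)²(T_Y/T_N)⁴ = (25.0)²(1.795)⁴ = 6487.
F_Y/F_N = (L_Y/L_N)/(d_Y/d_N)² = 6487/(0.200)² = 1.622×10^5.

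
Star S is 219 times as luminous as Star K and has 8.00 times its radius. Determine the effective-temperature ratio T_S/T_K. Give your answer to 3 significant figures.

L ∝ R²T⁴ gives T ∝ (L/R²)^(1/4), so
T_S/T_K = (219 / 8.00²)^(1/4) = (3.422)^(1/4) = 1.360.

1.36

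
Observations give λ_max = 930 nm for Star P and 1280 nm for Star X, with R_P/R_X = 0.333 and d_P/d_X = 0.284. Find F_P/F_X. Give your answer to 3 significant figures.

Wien's law: T_P/T_X = λ_X/λ_P = 1280/930 = 1.376.
L_P/L_X = (R_P/R_X)²(T_P/T_X)⁴ = (0.333)²(1.376)⁴ = 0.3979.
F_P/F_X = (L_P/L_X)/(d_P/d_X)² = 0.3979/(0.284)² = 4.934.

4.93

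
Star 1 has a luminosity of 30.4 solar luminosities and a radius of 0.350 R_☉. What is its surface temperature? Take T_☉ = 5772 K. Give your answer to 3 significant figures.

2.29×10^4 K

T/T_☉ = (L/L_☉)^(1/4) / (R/R_☉)^(1/2)
T = 5772 × (30.4)^(1/4) / √(0.350) = 5772 × 2.348 / 0.5916 = 2.291×10^4 K.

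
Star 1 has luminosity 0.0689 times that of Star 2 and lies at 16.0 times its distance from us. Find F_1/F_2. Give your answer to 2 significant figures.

2.7×10^-4

F = L/(4πd²), so F_1/F_2 = (L_1/L_2) / (d_1/d_2)²
= 0.0689 / (16.0)² = 0.0689 / 256.0 = 2.691×10^-4.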